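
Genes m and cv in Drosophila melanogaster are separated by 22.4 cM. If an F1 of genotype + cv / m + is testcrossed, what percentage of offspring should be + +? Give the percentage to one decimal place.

A map distance of 22.4 cM corresponds to a recombination frequency of 0.224.
The F1 is + cv / m +, so + + is a recombinant gamete class with expected frequency r/2 = 0.224/2 = 0.1120.
That is 0.1120 = 11.2% of the progeny.

11.2%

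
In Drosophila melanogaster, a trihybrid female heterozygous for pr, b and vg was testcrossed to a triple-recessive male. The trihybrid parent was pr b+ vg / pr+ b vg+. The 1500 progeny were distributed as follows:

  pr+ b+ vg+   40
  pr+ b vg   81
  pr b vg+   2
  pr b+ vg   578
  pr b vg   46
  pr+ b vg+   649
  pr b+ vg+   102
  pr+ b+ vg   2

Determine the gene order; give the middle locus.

The two rarest classes, pr+ b+ vg and pr b vg+, are the double crossovers. Comparing them with the parentals, only the pr allele has switched, so pr is the middle locus and the order is vg – pr – b.

pr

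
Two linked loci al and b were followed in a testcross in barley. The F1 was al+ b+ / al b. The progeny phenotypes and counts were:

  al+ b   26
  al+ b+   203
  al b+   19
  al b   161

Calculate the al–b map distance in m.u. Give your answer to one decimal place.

The recombinant classes are al+ b and al b+: 26 + 19 = 45.
Recombination frequency = 45/409 = 0.1100 ≈ 11.0%, i.e. 11.0 m.u.

11.0 m.u.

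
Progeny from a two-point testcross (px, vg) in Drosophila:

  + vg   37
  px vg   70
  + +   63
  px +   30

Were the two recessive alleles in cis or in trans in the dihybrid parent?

The two most frequent classes are + + (63) and px vg (70); these are the parental (non-recombinant) types.
So the F1 carried + + on one chromosome and px vg on the other — the recessive alleles are on the same chromosome (cis / coupling).

cis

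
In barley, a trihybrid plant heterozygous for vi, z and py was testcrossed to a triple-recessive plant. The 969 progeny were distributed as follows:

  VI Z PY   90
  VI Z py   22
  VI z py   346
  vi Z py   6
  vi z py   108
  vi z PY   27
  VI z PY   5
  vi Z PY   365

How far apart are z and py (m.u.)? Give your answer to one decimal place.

6.2 m.u.

The two most frequent reciprocal classes, VI z py and vi Z PY, are the parental types, so the F1 was VI z py / vi Z PY.
The two rarest classes, VI z PY and vi Z py, are the double crossovers. Comparing them with the parentals, only the py allele has switched, so py is the middle locus and the order is z – py – vi.
Crossovers in the z–py interval produce the single-crossover classes VI Z py and vi z PY (22 + 27 = 49) plus the double crossovers (11).
RF(z–py) = (49 + 11) / 969 = 60/969 = 0.0619 → 6.2 m.u.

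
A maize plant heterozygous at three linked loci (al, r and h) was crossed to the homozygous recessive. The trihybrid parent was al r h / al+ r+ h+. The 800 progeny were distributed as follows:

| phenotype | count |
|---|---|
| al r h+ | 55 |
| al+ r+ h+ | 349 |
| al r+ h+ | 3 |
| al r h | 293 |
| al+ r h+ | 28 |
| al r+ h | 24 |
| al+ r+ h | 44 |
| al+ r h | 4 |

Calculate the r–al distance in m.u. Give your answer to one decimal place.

7.4 m.u.

The two rarest classes, al+ r h and al r+ h+, are the double crossovers. Comparing them with the parentals, only the al allele has switched, so al is the middle locus and the order is h – al – r.
Crossovers in the al–r interval produce the single-crossover classes al r+ h and al+ r h+ (24 + 28 = 52) plus the double crossovers (7).
RF(al–r) = (52 + 7) / 800 = 59/800 = 0.0737 → 7.4 m.u.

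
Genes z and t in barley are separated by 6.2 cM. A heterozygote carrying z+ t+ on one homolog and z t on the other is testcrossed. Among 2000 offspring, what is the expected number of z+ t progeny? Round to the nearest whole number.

62

A map distance of 6.2 cM corresponds to a recombination frequency of 0.062.
The F1 is z+ t+ / z t, so z+ t is a recombinant gamete class with expected frequency r/2 = 0.062/2 = 0.0310.
Expected number = 0.0310 × 2000 = 62.00 ≈ 62.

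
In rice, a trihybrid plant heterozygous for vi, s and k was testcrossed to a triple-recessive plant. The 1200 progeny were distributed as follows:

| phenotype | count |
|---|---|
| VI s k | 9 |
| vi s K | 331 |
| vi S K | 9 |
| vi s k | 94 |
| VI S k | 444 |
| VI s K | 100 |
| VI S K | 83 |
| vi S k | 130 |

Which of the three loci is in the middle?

The two most frequent reciprocal classes, vi s K and VI S k, are the parental types, so the F1 was vi s K / VI S k.
The two rarest classes, vi S K and VI s k, are the double crossovers. Comparing them with the parentals, only the s allele has switched, so s is the middle locus and the order is k – s – vi.

s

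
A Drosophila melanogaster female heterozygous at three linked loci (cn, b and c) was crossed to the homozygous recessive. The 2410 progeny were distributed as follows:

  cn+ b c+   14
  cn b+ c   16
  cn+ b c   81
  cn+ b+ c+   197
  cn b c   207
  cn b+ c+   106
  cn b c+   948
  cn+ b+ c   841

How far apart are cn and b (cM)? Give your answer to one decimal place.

The two most frequent reciprocal classes, cn b c+ and cn+ b+ c, are the parental types, so the F1 was cn b c+ / cn+ b+ c.
The two rarest classes, cn+ b c+ and cn b+ c, are the double crossovers. Comparing them with the parentals, only the cn allele has switched, so cn is the middle locus and the order is b – cn – c.
Crossovers in the b–cn interval produce the single-crossover classes cn b+ c+ and cn+ b c (106 + 81 = 187) plus the double crossovers (30).
RF(b–cn) = (187 + 30) / 2410 = 217/2410 = 0.0900 → 9.0 cM.

9.0 cM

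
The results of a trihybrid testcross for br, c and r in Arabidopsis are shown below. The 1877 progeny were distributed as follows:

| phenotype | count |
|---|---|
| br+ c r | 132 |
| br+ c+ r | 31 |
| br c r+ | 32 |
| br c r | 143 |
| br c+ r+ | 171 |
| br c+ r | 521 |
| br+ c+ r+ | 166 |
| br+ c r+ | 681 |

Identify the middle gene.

br

The two most frequent reciprocal classes, br c+ r and br+ c r+, are the parental types, so the F1 was br c+ r / br+ c r+.
The two rarest classes, br+ c+ r and br c r+, are the double crossovers. Comparing them with the parentals, only the br allele has switched, so br is the middle locus and the order is c – br – r.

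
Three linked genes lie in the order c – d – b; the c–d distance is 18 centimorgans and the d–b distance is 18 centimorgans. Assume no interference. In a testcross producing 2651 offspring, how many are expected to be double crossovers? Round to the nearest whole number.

Map distances give recombination frequencies of 0.180 and 0.180 for the two intervals.
With no interference, expected double-crossover frequency = 0.180 × 0.180 = 0.03240.
Expected number = 0.03240 × 2651 = 85.89 ≈ 86.

86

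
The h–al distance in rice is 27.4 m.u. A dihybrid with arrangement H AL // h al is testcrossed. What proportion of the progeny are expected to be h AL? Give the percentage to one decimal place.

13.7%

A map distance of 27.4 m.u. corresponds to a recombination frequency of 0.274.
The F1 is H AL / h al, so h AL is a recombinant gamete class with expected frequency r/2 = 0.274/2 = 0.1370.
That is 0.1370 = 13.7% of the progeny.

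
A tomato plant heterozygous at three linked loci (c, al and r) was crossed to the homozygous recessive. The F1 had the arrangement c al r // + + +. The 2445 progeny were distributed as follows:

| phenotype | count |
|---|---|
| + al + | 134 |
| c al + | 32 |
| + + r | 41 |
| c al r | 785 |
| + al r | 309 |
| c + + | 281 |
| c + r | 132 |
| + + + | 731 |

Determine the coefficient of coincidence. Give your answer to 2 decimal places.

0.79

The two rarest classes, c al + and + + r, are the double crossovers. Comparing them with the parentals, only the r allele has switched, so r is the middle locus and the order is al – r – c.
al–r: (266 + 73)/2445 = 0.1387; r–c: (590 + 73)/2445 = 0.2712.
Expected DCO frequency = 0.1387 × 0.2712 ≈ 0.03762; observed = 73/2445 ≈ 0.02986.
Coefficient of coincidence = 0.02986/0.03762 ≈ 0.79.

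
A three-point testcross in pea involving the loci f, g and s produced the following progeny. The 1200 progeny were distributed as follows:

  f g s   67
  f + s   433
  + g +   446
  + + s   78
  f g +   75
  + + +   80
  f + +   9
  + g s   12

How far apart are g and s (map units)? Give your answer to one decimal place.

The two most frequent reciprocal classes, + g + and f + s, are the parental types, so the F1 was + g + / f + s.
The two rarest classes, + g s and f + +, are the double crossovers. Comparing them with the parentals, only the s allele has switched, so s is the middle locus and the order is g – s – f.
Crossovers in the g–s interval produce the single-crossover classes + + + and f g s (80 + 67 = 147) plus the double crossovers (21).
RF(g–s) = (147 + 21) / 1200 = 168/1200 = 0.1400 → 14.0 map units.

14.0 map units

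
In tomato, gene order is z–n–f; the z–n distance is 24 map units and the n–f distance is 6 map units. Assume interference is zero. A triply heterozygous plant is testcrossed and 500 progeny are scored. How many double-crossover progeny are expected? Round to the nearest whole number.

7

Map distances give recombination frequencies of 0.240 and 0.060 for the two intervals.
With no interference, expected double-crossover frequency = 0.240 × 0.060 = 0.01440.
Expected number = 0.01440 × 500 = 7.20 ≈ 7.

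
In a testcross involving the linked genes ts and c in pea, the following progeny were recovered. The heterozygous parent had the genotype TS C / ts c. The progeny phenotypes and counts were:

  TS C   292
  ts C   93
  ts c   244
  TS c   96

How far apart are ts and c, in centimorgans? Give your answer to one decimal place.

26.1 centimorgans

The recombinant classes are TS c and ts C: 96 + 93 = 189.
Recombination frequency = 189/725 = 0.2607 ≈ 26.1%, i.e. 26.1 centimorgans.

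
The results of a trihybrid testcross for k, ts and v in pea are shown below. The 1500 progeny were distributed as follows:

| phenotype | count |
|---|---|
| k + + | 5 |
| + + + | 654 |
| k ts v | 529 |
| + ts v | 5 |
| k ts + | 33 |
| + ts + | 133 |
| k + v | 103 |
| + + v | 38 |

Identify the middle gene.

The two most frequent reciprocal classes, + + + and k ts v, are the parental types, so the F1 was + + + / k ts v.
The two rarest classes, k + + and + ts v, are the double crossovers. Comparing them with the parentals, only the k allele has switched, so k is the middle locus and the order is ts – k – v.

k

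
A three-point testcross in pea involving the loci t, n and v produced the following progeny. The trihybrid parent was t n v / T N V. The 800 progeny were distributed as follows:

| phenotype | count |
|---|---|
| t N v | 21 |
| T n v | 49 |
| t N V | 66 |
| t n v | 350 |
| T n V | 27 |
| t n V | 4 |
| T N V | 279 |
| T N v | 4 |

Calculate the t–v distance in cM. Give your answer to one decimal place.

15.4 cM

The two rarest classes, t n V and T N v, are the double crossovers. Comparing them with the parentals, only the v allele has switched, so v is the middle locus and the order is t – v – n.
Crossovers in the t–v interval produce the single-crossover classes T n v and t N V (49 + 66 = 115) plus the double crossovers (8).
RF(t–v) = (115 + 8) / 800 = 123/800 = 0.1537 → 15.4 cM.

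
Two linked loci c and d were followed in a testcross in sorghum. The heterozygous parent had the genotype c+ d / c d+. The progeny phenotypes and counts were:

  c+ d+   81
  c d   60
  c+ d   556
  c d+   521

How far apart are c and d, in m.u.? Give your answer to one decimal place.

The recombinant classes are c+ d+ and c d: 81 + 60 = 141.
Recombination frequency = 141/1218 = 0.1158 ≈ 11.6%, i.e. 11.6 m.u.

11.6 m.u.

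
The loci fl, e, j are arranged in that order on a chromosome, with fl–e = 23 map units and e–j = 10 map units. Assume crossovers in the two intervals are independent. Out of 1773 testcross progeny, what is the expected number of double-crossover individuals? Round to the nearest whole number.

Map distances give recombination frequencies of 0.230 and 0.100 for the two intervals.
With no interference, expected double-crossover frequency = 0.230 × 0.100 = 0.02300.
Expected number = 0.02300 × 1773 = 40.78 ≈ 41.

41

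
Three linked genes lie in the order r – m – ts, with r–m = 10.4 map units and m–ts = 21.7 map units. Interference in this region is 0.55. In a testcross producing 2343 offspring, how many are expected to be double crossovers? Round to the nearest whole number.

Map distances give recombination frequencies of 0.104 and 0.217 for the two intervals.
With interference 0.55 (so coincidence = 0.45), expected double-crossover frequency = 0.104 × 0.217 × 0.45 = 0.01016.
Expected number = 0.01016 × 2343 = 23.79 ≈ 24.

24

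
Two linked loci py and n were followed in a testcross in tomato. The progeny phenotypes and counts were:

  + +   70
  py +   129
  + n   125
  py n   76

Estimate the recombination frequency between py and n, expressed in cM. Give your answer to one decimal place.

36.5 cM

The two most frequent classes, + n (125) and py + (129), are the parental types, so the F1 was + n / py +.
The recombinant classes are + + and py n: 70 + 76 = 146.
Recombination frequency = 146/400 = 0.3650 ≈ 36.5%, i.e. 36.5 cM.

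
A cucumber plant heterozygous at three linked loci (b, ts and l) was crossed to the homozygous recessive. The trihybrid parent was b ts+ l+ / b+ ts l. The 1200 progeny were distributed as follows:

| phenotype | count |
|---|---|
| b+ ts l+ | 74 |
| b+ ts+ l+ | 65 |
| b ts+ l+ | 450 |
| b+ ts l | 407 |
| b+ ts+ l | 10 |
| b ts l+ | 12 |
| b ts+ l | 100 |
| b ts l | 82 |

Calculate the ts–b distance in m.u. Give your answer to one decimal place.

The two rarest classes, b ts l+ and b+ ts+ l, are the double crossovers. Comparing them with the parentals, only the ts allele has switched, so ts is the middle locus and the order is b – ts – l.
Crossovers in the b–ts interval produce the single-crossover classes b+ ts+ l+ and b ts l (65 + 82 = 147) plus the double crossovers (22).
RF(b–ts) = (147 + 22) / 1200 = 169/1200 = 0.1408 → 14.1 m.u.

14.1 m.u.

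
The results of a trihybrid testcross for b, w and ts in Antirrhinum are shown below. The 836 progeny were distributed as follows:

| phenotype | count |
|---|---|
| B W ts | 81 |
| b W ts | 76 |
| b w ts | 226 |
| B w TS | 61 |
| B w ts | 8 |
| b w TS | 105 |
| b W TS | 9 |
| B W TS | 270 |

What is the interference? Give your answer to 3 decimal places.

The two most frequent reciprocal classes, B W TS and b w ts, are the parental types, so the F1 was B W TS / b w ts.
The two rarest classes, b W TS and B w ts, are the double crossovers. Comparing them with the parentals, only the b allele has switched, so b is the middle locus and the order is w – b – ts.
w–b: (137 + 17)/836 = 0.1842; b–ts: (186 + 17)/836 = 0.2428.
Expected DCO frequency = 0.1842 × 0.2428 ≈ 0.04472; observed = 17/836 ≈ 0.02033.
Coefficient of coincidence = 0.02033/0.04472 ≈ 0.455; interference = 1 − 0.455 = 0.545.

0.545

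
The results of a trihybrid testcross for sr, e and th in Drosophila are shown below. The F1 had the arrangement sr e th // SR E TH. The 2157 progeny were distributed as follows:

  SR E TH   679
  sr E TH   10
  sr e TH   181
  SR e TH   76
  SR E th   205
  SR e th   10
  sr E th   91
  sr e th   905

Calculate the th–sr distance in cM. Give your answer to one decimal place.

18.8 cM

The two rarest classes, SR e th and sr E TH, are the double crossovers. Comparing them with the parentals, only the sr allele has switched, so sr is the middle locus and the order is e – sr – th.
Crossovers in the sr–th interval produce the single-crossover classes sr e TH and SR E th (181 + 205 = 386) plus the double crossovers (20).
RF(sr–th) = (386 + 20) / 2157 = 406/2157 = 0.1882 → 18.8 cM.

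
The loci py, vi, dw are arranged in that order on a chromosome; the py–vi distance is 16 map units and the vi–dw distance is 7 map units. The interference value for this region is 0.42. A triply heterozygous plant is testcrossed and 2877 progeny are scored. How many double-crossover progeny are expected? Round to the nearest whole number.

Map distances give recombination frequencies of 0.160 and 0.070 for the two intervals.
With interference 0.42 (so coincidence = 0.58), expected double-crossover frequency = 0.160 × 0.070 × 0.58 = 0.00650.
Expected number = 0.00650 × 2877 = 18.69 ≈ 19.

19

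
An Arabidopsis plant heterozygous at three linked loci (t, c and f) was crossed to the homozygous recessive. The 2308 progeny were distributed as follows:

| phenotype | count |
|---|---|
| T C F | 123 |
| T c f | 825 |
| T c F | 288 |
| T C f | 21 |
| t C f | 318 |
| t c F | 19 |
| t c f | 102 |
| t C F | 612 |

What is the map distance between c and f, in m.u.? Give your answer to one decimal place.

The two most frequent reciprocal classes, T c f and t C F, are the parental types, so the F1 was T c f / t C F.
The two rarest classes, T C f and t c F, are the double crossovers. Comparing them with the parentals, only the c allele has switched, so c is the middle locus and the order is t – c – f.
Crossovers in the c–f interval produce the single-crossover classes T c F and t C f (288 + 318 = 606) plus the double crossovers (40).
RF(c–f) = (606 + 40) / 2308 = 646/2308 = 0.2799 → 28.0 m.u.

28.0 m.u.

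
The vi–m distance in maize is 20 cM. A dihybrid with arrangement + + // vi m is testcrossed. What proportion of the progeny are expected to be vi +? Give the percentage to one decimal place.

A map distance of 20 cM corresponds to a recombination frequency of 0.200.
The F1 is + + / vi m, so vi + is a recombinant gamete class with expected frequency r/2 = 0.200/2 = 0.1000.
That is 0.1000 = 10.0% of the progeny.

10.0%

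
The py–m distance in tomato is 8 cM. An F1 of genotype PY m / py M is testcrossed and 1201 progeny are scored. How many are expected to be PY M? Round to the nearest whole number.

A map distance of 8 cM corresponds to a recombination frequency of 0.080.
The F1 is PY m / py M, so PY M is a recombinant gamete class with expected frequency r/2 = 0.080/2 = 0.0400.
Expected number = 0.0400 × 1201 = 48.04 ≈ 48.

48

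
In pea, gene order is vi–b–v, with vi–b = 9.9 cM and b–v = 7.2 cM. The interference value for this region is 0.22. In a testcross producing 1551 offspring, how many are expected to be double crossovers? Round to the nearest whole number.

Map distances give recombination frequencies of 0.099 and 0.072 for the two intervals.
With interference 0.22 (so coincidence = 0.78), expected double-crossover frequency = 0.099 × 0.072 × 0.78 = 0.00556.
Expected number = 0.00556 × 1551 = 8.62 ≈ 9.

9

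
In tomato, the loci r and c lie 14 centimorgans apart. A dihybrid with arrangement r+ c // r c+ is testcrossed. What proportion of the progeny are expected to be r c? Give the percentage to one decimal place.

7.0%

A map distance of 14 centimorgans corresponds to a recombination frequency of 0.140.
The F1 is r+ c / r c+, so r c is a recombinant gamete class with expected frequency r/2 = 0.140/2 = 0.0700.
That is 0.0700 = 7.0% of the progeny.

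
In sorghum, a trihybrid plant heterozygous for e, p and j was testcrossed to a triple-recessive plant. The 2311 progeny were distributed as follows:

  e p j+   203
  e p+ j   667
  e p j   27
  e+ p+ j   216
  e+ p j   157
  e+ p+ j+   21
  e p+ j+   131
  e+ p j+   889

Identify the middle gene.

p

The two most frequent reciprocal classes, e p+ j and e+ p j+, are the parental types, so the F1 was e p+ j / e+ p j+.
The two rarest classes, e p j and e+ p+ j+, are the double crossovers. Comparing them with the parentals, only the p allele has switched, so p is the middle locus and the order is j – p – e.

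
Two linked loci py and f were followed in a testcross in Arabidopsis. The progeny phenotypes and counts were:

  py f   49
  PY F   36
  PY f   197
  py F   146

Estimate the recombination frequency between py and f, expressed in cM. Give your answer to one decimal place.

19.9 cM

The two most frequent classes, PY f (197) and py F (146), are the parental types, so the F1 was PY f / py F.
The recombinant classes are PY F and py f: 36 + 49 = 85.
Recombination frequency = 85/428 = 0.1986 ≈ 19.9%, i.e. 19.9 cM.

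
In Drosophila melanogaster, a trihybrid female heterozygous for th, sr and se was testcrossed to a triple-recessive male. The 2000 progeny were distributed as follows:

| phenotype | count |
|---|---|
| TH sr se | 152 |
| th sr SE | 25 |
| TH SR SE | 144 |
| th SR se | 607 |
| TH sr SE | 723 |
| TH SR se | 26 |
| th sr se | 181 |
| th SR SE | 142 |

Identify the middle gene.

The two most frequent reciprocal classes, TH sr SE and th SR se, are the parental types, so the F1 was TH sr SE / th SR se.
The two rarest classes, th sr SE and TH SR se, are the double crossovers. Comparing them with the parentals, only the th allele has switched, so th is the middle locus and the order is se – th – sr.

th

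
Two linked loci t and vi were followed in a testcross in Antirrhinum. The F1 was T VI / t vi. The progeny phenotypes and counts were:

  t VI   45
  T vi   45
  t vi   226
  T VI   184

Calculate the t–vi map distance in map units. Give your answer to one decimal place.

The recombinant classes are T vi and t VI: 45 + 45 = 90.
Recombination frequency = 90/500 = 0.1800 ≈ 18.0%, i.e. 18.0 map units.

18.0 map units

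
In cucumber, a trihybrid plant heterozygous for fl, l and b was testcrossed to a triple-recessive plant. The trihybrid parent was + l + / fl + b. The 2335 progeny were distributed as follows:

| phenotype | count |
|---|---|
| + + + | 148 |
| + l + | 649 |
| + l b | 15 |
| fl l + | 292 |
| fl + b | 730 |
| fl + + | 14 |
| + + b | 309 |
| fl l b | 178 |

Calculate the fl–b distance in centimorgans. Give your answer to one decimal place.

The two rarest classes, + l b and fl + +, are the double crossovers. Comparing them with the parentals, only the b allele has switched, so b is the middle locus and the order is l – b – fl.
Crossovers in the b–fl interval produce the single-crossover classes fl l + and + + b (292 + 309 = 601) plus the double crossovers (29).
RF(b–fl) = (601 + 29) / 2335 = 630/2335 = 0.2698 → 27.0 centimorgans.

27.0 centimorgans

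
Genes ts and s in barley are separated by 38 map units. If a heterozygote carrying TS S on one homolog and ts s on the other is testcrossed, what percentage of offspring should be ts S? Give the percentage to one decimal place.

A map distance of 38 map units corresponds to a recombination frequency of 0.380.
The F1 is TS S / ts s, so ts S is a recombinant gamete class with expected frequency r/2 = 0.380/2 = 0.1900.
That is 0.1900 = 19.0% of the progeny.

19.0%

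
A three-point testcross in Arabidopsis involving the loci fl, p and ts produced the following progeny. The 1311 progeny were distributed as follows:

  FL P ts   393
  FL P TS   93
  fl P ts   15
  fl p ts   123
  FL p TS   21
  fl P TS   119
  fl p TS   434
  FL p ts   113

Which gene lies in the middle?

The two most frequent reciprocal classes, FL P ts and fl p TS, are the parental types, so the F1 was FL P ts / fl p TS.
The two rarest classes, fl P ts and FL p TS, are the double crossovers. Comparing them with the parentals, only the fl allele has switched, so fl is the middle locus and the order is ts – fl – p.

fl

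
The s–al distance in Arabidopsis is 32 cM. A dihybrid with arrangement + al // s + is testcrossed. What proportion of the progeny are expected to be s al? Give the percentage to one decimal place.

16.0%

A map distance of 32 cM corresponds to a recombination frequency of 0.320.
The F1 is + al / s +, so s al is a recombinant gamete class with expected frequency r/2 = 0.320/2 = 0.1600.
That is 0.1600 = 16.0% of the progeny.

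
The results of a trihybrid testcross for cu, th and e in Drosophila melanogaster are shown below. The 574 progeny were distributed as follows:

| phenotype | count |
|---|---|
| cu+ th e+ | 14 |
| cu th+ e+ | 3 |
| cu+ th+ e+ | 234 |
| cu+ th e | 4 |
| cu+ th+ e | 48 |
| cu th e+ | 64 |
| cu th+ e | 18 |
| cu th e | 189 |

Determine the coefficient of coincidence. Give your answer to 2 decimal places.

0.87

The two most frequent reciprocal classes, cu th e and cu+ th+ e+, are the parental types, so the F1 was cu th e / cu+ th+ e+.
The two rarest classes, cu+ th e and cu th+ e+, are the double crossovers. Comparing them with the parentals, only the cu allele has switched, so cu is the middle locus and the order is th – cu – e.
th–cu: (32 + 7)/574 = 0.0679; cu–e: (112 + 7)/574 = 0.2073.
Expected DCO frequency = 0.0679 × 0.2073 ≈ 0.01408; observed = 7/574 ≈ 0.01220.
Coefficient of coincidence = 0.01220/0.01408 ≈ 0.87.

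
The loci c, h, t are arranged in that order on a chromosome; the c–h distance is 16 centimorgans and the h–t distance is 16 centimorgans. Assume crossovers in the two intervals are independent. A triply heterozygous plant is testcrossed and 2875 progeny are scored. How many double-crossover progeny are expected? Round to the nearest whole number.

Map distances give recombination frequencies of 0.160 and 0.160 for the two intervals.
With no interference, expected double-crossover frequency = 0.160 × 0.160 = 0.02560.
Expected number = 0.02560 × 2875 = 73.60 ≈ 74.

74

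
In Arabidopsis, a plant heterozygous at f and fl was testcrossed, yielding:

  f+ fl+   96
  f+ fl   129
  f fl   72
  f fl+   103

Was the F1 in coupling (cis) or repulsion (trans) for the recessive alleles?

trans

The two most frequent classes are f+ fl (129) and f fl+ (103); these are the parental (non-recombinant) types.
So the F1 carried f+ fl on one chromosome and f fl+ on the other — the recessive alleles are on opposite chromosomes (trans / repulsion).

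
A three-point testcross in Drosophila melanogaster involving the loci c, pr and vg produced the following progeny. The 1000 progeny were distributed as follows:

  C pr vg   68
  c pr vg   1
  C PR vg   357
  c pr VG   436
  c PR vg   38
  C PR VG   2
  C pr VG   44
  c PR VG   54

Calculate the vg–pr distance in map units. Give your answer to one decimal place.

12.5 map units

The two most frequent reciprocal classes, C PR vg and c pr VG, are the parental types, so the F1 was C PR vg / c pr VG.
The two rarest classes, C PR VG and c pr vg, are the double crossovers. Comparing them with the parentals, only the vg allele has switched, so vg is the middle locus and the order is pr – vg – c.
Crossovers in the pr–vg interval produce the single-crossover classes C pr vg and c PR VG (68 + 54 = 122) plus the double crossovers (3).
RF(pr–vg) = (122 + 3) / 1000 = 125/1000 = 0.1250 → 12.5 map units.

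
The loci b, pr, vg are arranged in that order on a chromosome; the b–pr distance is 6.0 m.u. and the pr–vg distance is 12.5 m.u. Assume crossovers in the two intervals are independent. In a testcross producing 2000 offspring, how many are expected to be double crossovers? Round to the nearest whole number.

15

Map distances give recombination frequencies of 0.060 and 0.125 for the two intervals.
With no interference, expected double-crossover frequency = 0.060 × 0.125 = 0.00750.
Expected number = 0.00750 × 2000 = 15.00 ≈ 15.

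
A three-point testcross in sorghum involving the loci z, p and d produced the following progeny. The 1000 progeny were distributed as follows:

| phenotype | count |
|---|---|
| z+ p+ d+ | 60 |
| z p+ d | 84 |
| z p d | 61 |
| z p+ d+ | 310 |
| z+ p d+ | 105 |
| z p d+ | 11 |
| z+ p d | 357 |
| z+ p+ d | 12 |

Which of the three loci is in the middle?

The two most frequent reciprocal classes, z p+ d+ and z+ p d, are the parental types, so the F1 was z p+ d+ / z+ p d.
The two rarest classes, z p d+ and z+ p+ d, are the double crossovers. Comparing them with the parentals, only the p allele has switched, so p is the middle locus and the order is z – p – d.

p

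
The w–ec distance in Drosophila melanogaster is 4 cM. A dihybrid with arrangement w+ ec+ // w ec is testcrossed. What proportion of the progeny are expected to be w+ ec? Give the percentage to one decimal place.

A map distance of 4 cM corresponds to a recombination frequency of 0.040.
The F1 is w+ ec+ / w ec, so w+ ec is a recombinant gamete class with expected frequency r/2 = 0.040/2 = 0.0200.
That is 0.0200 = 2.0% of the progeny.

2.0%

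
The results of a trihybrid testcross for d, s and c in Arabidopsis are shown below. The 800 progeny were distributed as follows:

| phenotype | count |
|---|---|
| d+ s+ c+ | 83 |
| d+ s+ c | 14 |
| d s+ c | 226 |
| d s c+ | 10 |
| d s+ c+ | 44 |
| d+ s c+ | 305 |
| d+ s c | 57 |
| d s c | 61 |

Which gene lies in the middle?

The two most frequent reciprocal classes, d+ s c+ and d s+ c, are the parental types, so the F1 was d+ s c+ / d s+ c.
The two rarest classes, d s c+ and d+ s+ c, are the double crossovers. Comparing them with the parentals, only the d allele has switched, so d is the middle locus and the order is c – d – s.

d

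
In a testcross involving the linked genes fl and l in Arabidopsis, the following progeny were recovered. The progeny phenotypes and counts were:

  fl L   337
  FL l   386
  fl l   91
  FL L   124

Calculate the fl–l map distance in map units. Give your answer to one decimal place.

22.9 map units

The two most frequent classes, FL l (386) and fl L (337), are the parental types, so the F1 was FL l / fl L.
The recombinant classes are FL L and fl l: 124 + 91 = 215.
Recombination frequency = 215/938 = 0.2292 ≈ 22.9%, i.e. 22.9 map units.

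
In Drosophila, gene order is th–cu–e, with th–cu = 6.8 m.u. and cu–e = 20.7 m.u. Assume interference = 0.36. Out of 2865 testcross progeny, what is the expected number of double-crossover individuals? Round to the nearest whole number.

Map distances give recombination frequencies of 0.068 and 0.207 for the two intervals.
With interference 0.36 (so coincidence = 0.64), expected double-crossover frequency = 0.068 × 0.207 × 0.64 = 0.00901.
Expected number = 0.00901 × 2865 = 25.81 ≈ 26.

26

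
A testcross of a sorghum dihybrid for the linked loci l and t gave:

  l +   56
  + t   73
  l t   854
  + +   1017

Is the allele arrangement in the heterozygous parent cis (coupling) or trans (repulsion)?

cis

The two most frequent classes are + + (1017) and l t (854); these are the parental (non-recombinant) types.
So the F1 carried + + on one chromosome and l t on the other — the recessive alleles are on the same chromosome (cis / coupling).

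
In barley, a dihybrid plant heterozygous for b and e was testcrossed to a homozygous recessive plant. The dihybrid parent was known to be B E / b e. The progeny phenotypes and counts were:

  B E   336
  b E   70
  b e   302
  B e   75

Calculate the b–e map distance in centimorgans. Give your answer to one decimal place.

The recombinant classes are B e and b E: 75 + 70 = 145.
Recombination frequency = 145/783 = 0.1852 ≈ 18.5%, i.e. 18.5 centimorgans.

18.5 centimorgans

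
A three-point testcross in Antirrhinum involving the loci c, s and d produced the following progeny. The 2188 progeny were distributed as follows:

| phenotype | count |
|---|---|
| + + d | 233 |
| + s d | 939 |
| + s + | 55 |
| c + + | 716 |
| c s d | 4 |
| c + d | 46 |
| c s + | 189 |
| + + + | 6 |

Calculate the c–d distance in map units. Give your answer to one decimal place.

The two most frequent reciprocal classes, + s d and c + +, are the parental types, so the F1 was + s d / c + +.
The two rarest classes, c s d and + + +, are the double crossovers. Comparing them with the parentals, only the c allele has switched, so c is the middle locus and the order is s – c – d.
Crossovers in the c–d interval produce the single-crossover classes + s + and c + d (55 + 46 = 101) plus the double crossovers (10).
RF(c–d) = (101 + 10) / 2188 = 111/2188 = 0.0507 → 5.1 map units.

5.1 map units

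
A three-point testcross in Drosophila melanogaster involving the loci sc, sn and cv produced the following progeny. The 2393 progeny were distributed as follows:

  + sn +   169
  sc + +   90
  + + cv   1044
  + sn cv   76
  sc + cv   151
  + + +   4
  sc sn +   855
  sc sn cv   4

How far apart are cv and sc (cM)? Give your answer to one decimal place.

13.7 cM

The two most frequent reciprocal classes, sc sn + and + + cv, are the parental types, so the F1 was sc sn + / + + cv.
The two rarest classes, sc sn cv and + + +, are the double crossovers. Comparing them with the parentals, only the cv allele has switched, so cv is the middle locus and the order is sc – cv – sn.
Crossovers in the sc–cv interval produce the single-crossover classes + sn + and sc + cv (169 + 151 = 320) plus the double crossovers (8).
RF(sc–cv) = (320 + 8) / 2393 = 328/2393 = 0.1371 → 13.7 cM.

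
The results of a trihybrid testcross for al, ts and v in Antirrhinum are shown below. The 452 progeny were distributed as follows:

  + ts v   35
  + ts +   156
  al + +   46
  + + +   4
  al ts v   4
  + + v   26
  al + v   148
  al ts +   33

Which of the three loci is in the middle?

ts

The two most frequent reciprocal classes, + ts + and al + v, are the parental types, so the F1 was + ts + / al + v.
The two rarest classes, + + + and al ts v, are the double crossovers. Comparing them with the parentals, only the ts allele has switched, so ts is the middle locus and the order is v – ts – al.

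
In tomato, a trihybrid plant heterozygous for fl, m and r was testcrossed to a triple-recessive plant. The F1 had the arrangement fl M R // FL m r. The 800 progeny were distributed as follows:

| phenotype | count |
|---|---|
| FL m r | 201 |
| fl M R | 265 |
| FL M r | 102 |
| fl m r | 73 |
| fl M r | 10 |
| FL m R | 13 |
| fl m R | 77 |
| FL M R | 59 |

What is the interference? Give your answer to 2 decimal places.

0.41

The two rarest classes, fl M r and FL m R, are the double crossovers. Comparing them with the parentals, only the r allele has switched, so r is the middle locus and the order is m – r – fl.
m–r: (179 + 23)/800 = 0.2525; r–fl: (132 + 23)/800 = 0.1938.
Expected DCO frequency = 0.2525 × 0.1938 ≈ 0.04893; observed = 23/800 ≈ 0.02875.
Coefficient of coincidence = 0.02875/0.04893 ≈ 0.59; interference = 1 − 0.59 = 0.41.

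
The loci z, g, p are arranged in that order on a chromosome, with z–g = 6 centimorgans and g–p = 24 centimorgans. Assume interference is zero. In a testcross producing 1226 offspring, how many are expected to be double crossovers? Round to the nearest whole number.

18

Map distances give recombination frequencies of 0.060 and 0.240 for the two intervals.
With no interference, expected double-crossover frequency = 0.060 × 0.240 = 0.01440.
Expected number = 0.01440 × 1226 = 17.65 ≈ 18.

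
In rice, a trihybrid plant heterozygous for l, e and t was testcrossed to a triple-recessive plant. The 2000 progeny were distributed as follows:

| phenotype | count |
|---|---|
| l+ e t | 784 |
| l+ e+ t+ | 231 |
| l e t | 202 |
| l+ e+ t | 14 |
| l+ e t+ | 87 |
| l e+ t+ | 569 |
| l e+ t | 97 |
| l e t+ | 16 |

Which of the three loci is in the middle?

The two most frequent reciprocal classes, l e+ t+ and l+ e t, are the parental types, so the F1 was l e+ t+ / l+ e t.
The two rarest classes, l e t+ and l+ e+ t, are the double crossovers. Comparing them with the parentals, only the e allele has switched, so e is the middle locus and the order is l – e – t.

e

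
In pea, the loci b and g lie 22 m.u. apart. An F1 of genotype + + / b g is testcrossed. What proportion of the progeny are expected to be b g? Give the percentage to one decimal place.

39.0%

A map distance of 22 m.u. corresponds to a recombination frequency of 0.220.
The F1 is + + / b g, so b g is a parental gamete class with expected frequency (1 − r)/2 = 0.780/2 = 0.3900.
That is 0.3900 = 39.0% of the progeny.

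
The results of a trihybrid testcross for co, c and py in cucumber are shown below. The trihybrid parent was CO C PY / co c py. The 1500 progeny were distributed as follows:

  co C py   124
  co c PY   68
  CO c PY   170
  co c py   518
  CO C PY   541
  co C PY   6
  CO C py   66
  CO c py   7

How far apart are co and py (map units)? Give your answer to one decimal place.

The two rarest classes, co C PY and CO c py, are the double crossovers. Comparing them with the parentals, only the co allele has switched, so co is the middle locus and the order is c – co – py.
Crossovers in the co–py interval produce the single-crossover classes CO C py and co c PY (66 + 68 = 134) plus the double crossovers (13).
RF(co–py) = (134 + 13) / 1500 = 147/1500 = 0.0980 → 9.8 map units.

9.8 map units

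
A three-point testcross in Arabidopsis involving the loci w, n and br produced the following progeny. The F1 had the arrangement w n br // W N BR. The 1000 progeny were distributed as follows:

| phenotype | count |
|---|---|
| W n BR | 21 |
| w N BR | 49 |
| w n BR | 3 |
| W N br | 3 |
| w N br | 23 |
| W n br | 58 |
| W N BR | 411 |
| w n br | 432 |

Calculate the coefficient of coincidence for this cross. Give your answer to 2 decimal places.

The two rarest classes, w n BR and W N br, are the double crossovers. Comparing them with the parentals, only the br allele has switched, so br is the middle locus and the order is w – br – n.
w–br: (107 + 6)/1000 = 0.1130; br–n: (44 + 6)/1000 = 0.0500.
Expected DCO frequency = 0.1130 × 0.0500 ≈ 0.00565; observed = 6/1000 ≈ 0.00600.
Coefficient of coincidence = 0.00600/0.00565 ≈ 1.06.

1.06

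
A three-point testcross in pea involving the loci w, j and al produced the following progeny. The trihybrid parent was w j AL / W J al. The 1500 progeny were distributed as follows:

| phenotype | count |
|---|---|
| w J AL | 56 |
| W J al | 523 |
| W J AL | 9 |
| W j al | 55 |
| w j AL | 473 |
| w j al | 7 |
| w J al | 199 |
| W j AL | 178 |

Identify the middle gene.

The two rarest classes, w j al and W J AL, are the double crossovers. Comparing them with the parentals, only the al allele has switched, so al is the middle locus and the order is w – al – j.

al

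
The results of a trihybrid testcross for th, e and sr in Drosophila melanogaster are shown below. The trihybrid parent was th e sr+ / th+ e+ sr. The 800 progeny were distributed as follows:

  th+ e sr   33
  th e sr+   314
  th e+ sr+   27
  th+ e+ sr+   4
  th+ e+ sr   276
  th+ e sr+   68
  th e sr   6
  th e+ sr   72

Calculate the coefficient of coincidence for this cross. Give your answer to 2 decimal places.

0.76

The two rarest classes, th e sr and th+ e+ sr+, are the double crossovers. Comparing them with the parentals, only the sr allele has switched, so sr is the middle locus and the order is e – sr – th.
e–sr: (60 + 10)/800 = 0.0875; sr–th: (140 + 10)/800 = 0.1875.
Expected DCO frequency = 0.0875 × 0.1875 ≈ 0.01641; observed = 10/800 ≈ 0.01250.
Coefficient of coincidence = 0.01250/0.01641 ≈ 0.76.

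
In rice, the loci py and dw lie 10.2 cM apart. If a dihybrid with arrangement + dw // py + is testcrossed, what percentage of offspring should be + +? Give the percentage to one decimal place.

A map distance of 10.2 cM corresponds to a recombination frequency of 0.102.
The F1 is + dw / py +, so + + is a recombinant gamete class with expected frequency r/2 = 0.102/2 = 0.0510.
That is 0.0510 = 5.1% of the progeny.

5.1%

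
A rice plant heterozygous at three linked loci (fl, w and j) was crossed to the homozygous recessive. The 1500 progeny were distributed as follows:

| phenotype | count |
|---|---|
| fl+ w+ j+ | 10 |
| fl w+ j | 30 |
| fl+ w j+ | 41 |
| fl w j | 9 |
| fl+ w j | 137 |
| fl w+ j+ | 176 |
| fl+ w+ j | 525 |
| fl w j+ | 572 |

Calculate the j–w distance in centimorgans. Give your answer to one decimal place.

22.1 centimorgans

The two most frequent reciprocal classes, fl w j+ and fl+ w+ j, are the parental types, so the F1 was fl w j+ / fl+ w+ j.
The two rarest classes, fl w j and fl+ w+ j+, are the double crossovers. Comparing them with the parentals, only the j allele has switched, so j is the middle locus and the order is w – j – fl.
Crossovers in the w–j interval produce the single-crossover classes fl w+ j+ and fl+ w j (176 + 137 = 313) plus the double crossovers (19).
RF(w–j) = (313 + 19) / 1500 = 332/1500 = 0.2213 → 22.1 centimorgans.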